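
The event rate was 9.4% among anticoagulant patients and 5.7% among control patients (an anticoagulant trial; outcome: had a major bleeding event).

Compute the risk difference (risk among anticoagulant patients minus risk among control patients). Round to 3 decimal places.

risk difference = 0.0940 − 0.0570 = 0.037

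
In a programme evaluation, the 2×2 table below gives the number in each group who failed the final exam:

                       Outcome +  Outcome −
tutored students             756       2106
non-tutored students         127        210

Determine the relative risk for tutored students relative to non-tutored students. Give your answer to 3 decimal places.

risk, tutored students = 756/2862 = 0.2642
risk, non-tutored students = 127/337 = 0.3769
RR = 0.2642 / 0.3769 = 0.701

0.701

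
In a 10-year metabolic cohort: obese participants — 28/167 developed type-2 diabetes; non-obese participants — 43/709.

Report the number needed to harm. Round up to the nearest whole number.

risk, obese participants = 28/167 = 0.167665
risk, non-obese participants = 43/709 = 0.060649
absolute risk difference = 0.107016
1 / 0.107016 = 9.344 → round up → 10

10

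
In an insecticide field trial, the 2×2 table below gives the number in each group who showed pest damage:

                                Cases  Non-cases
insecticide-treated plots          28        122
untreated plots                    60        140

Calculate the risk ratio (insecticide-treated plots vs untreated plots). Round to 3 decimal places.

risk, insecticide-treated plots = 28/150 = 0.1867
risk, untreated plots = 60/200 = 0.3000
RR = 0.1867 / 0.3000 = 0.622

0.622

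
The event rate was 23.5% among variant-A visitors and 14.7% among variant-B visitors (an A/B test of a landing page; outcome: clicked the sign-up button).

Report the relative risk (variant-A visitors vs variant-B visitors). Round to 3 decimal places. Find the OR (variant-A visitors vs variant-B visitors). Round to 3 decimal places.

RR = 1.599; OR = 1.783

RR = 0.2350 / 0.1470 = 1.599
odds, variant-A visitors = 0.2350/0.7650 = 0.3072
odds, variant-B visitors = 0.1470/0.8530 = 0.1723
OR = 0.3072 / 0.1723 = 1.783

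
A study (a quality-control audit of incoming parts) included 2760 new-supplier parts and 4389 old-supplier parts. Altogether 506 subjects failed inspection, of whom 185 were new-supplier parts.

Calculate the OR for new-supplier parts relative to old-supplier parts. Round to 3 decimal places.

OR: 0.910

new-supplier parts without the outcome: 2760 − 185 = 2575
old-supplier parts with the outcome: 506 − 185 = 321
old-supplier parts without the outcome: 4389 − 321 = 4068
OR = (185 × 4068) / (2575 × 321) = 752580/826575 ≈ 0.910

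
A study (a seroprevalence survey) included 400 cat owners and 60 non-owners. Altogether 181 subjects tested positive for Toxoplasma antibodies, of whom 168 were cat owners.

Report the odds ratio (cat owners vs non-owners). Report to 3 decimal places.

2.618

cat owners without the outcome: 400 − 168 = 232
non-owners with the outcome: 181 − 168 = 13
non-owners without the outcome: 60 − 13 = 47
odds, cat owners = 168/232 = 0.7241
odds, non-owners = 13/47 = 0.2766
OR = 0.7241 / 0.2766 = 2.618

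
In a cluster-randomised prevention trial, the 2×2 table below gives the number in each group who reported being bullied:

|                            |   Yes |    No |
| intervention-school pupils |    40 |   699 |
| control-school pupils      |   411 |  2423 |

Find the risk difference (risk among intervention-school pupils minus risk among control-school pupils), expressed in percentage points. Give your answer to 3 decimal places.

risk, intervention-school pupils = 40/739 = 0.0541
risk, control-school pupils = 411/2834 = 0.1450
risk difference = 0.0541 − 0.1450 = -0.0909 → -9.090 percentage points

RD = -9.090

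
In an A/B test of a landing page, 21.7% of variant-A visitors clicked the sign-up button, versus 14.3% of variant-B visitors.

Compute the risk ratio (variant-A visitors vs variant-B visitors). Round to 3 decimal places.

RR = 0.2170 / 0.1430 = 1.517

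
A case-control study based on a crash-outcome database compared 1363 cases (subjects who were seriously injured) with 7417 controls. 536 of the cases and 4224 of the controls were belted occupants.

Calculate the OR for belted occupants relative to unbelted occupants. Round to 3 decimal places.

OR = (536 × 3193) / (4224 × 827) = 1711448/3493248 ≈ 0.490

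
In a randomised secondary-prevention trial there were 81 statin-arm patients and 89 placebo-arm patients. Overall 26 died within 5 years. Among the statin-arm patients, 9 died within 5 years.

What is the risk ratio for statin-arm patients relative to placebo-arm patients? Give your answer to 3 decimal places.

0.582

statin-arm patients without the outcome: 81 − 9 = 72
placebo-arm patients with the outcome: 26 − 9 = 17
placebo-arm patients without the outcome: 89 − 17 = 72
risk, statin-arm patients = 9/81 = 0.1111
risk, placebo-arm patients = 17/89 = 0.1910
RR = 0.1111 / 0.1910 = 0.582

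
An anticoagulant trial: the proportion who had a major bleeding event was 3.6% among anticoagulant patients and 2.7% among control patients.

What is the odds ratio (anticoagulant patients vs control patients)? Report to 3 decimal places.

odds, anticoagulant patients = 0.03600/0.96400 = 0.03734
odds, control patients = 0.02700/0.97300 = 0.02775
OR = 0.03734 / 0.02775 = 1.346

1.346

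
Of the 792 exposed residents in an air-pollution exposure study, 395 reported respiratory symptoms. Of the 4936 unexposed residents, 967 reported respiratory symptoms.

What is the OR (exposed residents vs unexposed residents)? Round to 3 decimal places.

OR = (395 × 3969) / (397 × 967) = 1567755/383899 ≈ 4.084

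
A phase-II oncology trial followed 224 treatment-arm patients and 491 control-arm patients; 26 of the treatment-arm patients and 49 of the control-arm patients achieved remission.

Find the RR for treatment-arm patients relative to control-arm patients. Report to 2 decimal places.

1.16

risk, treatment-arm patients = 26/224 = 0.1161
risk, control-arm patients = 49/491 = 0.0998
RR = 0.1161 / 0.0998 = 1.16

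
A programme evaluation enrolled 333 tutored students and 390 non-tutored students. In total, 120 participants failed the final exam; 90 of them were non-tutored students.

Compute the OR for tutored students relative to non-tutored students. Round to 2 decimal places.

tutored students with the outcome: 120 − 90 = 30
tutored students without the outcome: 333 − 30 = 303
non-tutored students without the outcome: 390 − 90 = 300
OR = (30 × 300) / (303 × 90) = 9000/27270 ≈ 0.33

OR: 0.33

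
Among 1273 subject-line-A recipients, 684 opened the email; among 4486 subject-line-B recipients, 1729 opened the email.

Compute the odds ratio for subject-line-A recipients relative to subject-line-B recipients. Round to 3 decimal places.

1.852

odds, subject-line-A recipients = 684/589 = 1.1613
odds, subject-line-B recipients = 1729/2757 = 0.6271
OR = 1.1613 / 0.6271 = 1.852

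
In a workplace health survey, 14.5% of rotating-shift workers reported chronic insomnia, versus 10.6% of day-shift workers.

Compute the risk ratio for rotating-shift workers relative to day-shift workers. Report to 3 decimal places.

RR = 0.1450 / 0.1060 = 1.368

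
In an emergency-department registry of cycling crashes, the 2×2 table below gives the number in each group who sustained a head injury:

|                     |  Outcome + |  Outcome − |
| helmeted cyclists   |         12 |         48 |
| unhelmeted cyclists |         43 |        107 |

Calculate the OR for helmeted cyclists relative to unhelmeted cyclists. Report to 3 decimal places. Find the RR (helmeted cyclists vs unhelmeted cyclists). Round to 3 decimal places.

OR = 0.622; RR = 0.698

OR = (12 × 107) / (48 × 43) = 1284/2064 ≈ 0.622
risk, helmeted cyclists = 12/60 = 0.2000
risk, unhelmeted cyclists = 43/150 = 0.2867
RR = 0.2000 / 0.2867 = 0.698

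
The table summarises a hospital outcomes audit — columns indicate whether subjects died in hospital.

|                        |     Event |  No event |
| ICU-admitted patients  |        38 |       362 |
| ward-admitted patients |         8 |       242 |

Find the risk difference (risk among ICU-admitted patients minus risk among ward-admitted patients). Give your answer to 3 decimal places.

0.063

risk, ICU-admitted patients = 38/400 = 0.09500
risk, ward-admitted patients = 8/250 = 0.03200
risk difference = 0.09500 − 0.03200 = 0.063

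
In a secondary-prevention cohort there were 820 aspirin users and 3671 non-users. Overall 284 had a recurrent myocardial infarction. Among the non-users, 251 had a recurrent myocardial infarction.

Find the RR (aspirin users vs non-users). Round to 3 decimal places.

aspirin users with the outcome: 284 − 251 = 33
aspirin users without the outcome: 820 − 33 = 787
non-users without the outcome: 3671 − 251 = 3420
risk, aspirin users = 33/820 = 0.04024
risk, non-users = 251/3671 = 0.06837
RR = 0.04024 / 0.06837 = 0.589

0.589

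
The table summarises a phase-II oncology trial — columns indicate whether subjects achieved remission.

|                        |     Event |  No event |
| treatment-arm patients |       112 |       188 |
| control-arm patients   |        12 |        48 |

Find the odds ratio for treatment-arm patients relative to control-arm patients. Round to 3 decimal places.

OR = (112 × 48) / (188 × 12) = 5376/2256 ≈ 2.383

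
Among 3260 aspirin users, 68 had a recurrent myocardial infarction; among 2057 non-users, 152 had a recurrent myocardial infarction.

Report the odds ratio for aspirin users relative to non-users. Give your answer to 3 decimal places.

OR = (68 × 1905) / (3192 × 152) = 129540/485184 ≈ 0.267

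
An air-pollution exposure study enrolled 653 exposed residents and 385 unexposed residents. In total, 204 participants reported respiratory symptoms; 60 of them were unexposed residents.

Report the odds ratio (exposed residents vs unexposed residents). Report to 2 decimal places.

exposed residents with the outcome: 204 − 60 = 144
exposed residents without the outcome: 653 − 144 = 509
unexposed residents without the outcome: 385 − 60 = 325
odds, exposed residents = 144/509 = 0.2829
odds, unexposed residents = 60/325 = 0.1846
OR = 0.2829 / 0.1846 = 1.53

1.53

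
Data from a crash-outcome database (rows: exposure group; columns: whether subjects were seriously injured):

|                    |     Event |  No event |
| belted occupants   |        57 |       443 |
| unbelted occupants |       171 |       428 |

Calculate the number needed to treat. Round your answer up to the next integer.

6

risk, belted occupants = 57/500 = 0.114000
risk, unbelted occupants = 171/599 = 0.285476
absolute risk difference = 0.171476
1 / 0.171476 = 5.832 → round up → 6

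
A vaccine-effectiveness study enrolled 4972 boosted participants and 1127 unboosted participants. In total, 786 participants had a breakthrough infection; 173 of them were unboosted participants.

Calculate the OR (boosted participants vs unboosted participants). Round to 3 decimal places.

OR ≈ 0.775

boosted participants with the outcome: 786 − 173 = 613
boosted participants without the outcome: 4972 − 613 = 4359
unboosted participants without the outcome: 1127 − 173 = 954
OR = (613 × 954) / (4359 × 173) = 584802/754107 ≈ 0.775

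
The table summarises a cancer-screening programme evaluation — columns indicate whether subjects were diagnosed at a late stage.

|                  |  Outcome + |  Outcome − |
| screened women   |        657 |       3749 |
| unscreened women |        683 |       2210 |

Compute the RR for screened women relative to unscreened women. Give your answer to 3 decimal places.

0.632

risk, screened women = 657/4406 = 0.1491
risk, unscreened women = 683/2893 = 0.2361
RR = 0.1491 / 0.2361 = 0.632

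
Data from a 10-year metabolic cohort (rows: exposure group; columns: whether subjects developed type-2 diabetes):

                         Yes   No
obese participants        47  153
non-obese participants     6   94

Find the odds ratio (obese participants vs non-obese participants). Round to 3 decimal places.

OR = (47 × 94) / (153 × 6) = 4418/918 ≈ 4.813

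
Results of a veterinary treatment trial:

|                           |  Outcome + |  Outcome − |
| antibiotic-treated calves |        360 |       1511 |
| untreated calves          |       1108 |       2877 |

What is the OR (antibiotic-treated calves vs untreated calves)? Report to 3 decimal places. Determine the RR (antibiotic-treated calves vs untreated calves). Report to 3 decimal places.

OR = 0.619; RR = 0.692

odds, antibiotic-treated calves = 360/1511 = 0.2383
odds, untreated calves = 1108/2877 = 0.3851
OR = 0.2383 / 0.3851 = 0.619
risk, antibiotic-treated calves = 360/1871 = 0.1924
risk, untreated calves = 1108/3985 = 0.2780
RR = 0.1924 / 0.2780 = 0.692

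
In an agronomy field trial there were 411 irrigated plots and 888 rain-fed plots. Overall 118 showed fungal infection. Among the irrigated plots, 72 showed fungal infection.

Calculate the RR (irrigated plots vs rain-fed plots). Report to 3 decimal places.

RR: 3.382

irrigated plots without the outcome: 411 − 72 = 339
rain-fed plots with the outcome: 118 − 72 = 46
rain-fed plots without the outcome: 888 − 46 = 842
risk, irrigated plots = 72/411 = 0.1752
risk, rain-fed plots = 46/888 = 0.0518
RR = 0.1752 / 0.0518 = 3.382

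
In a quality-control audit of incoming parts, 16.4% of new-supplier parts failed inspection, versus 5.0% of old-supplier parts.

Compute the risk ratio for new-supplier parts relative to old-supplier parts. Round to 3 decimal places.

RR = 0.1640 / 0.0500 = 3.280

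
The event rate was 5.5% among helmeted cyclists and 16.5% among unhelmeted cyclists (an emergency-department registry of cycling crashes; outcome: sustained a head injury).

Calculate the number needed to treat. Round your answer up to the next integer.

absolute risk difference = 0.110000
1 / 0.110000 = 9.091 → round up → 10

NNT ≈ 10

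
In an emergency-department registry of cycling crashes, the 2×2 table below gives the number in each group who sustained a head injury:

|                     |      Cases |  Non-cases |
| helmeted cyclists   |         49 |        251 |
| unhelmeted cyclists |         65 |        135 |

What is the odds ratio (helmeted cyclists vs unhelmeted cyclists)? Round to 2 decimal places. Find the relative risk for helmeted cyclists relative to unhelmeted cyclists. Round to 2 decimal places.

OR = 0.41; RR = 0.50

odds, helmeted cyclists = 49/251 = 0.1952
odds, unhelmeted cyclists = 65/135 = 0.4815
OR = 0.1952 / 0.4815 = 0.41
risk, helmeted cyclists = 49/300 = 0.1633
risk, unhelmeted cyclists = 65/200 = 0.3250
RR = 0.1633 / 0.3250 = 0.50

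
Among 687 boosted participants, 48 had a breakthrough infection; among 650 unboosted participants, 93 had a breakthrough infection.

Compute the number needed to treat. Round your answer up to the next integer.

NNT: 14

risk, boosted participants = 48/687 = 0.069869
risk, unboosted participants = 93/650 = 0.143077
absolute risk difference = 0.073208
1 / 0.073208 = 13.660 → round up → 14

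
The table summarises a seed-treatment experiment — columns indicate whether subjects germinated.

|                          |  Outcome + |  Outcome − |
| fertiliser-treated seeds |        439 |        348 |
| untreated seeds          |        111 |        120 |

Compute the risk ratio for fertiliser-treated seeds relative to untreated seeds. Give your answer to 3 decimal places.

RR ≈ 1.161

risk, fertiliser-treated seeds = 439/787 = 0.5578
risk, untreated seeds = 111/231 = 0.4805
RR = 0.5578 / 0.4805 = 1.161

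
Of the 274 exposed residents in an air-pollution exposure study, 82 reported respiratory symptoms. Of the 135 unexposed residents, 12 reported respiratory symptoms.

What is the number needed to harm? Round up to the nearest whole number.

risk, exposed residents = 82/274 = 0.299270
risk, unexposed residents = 12/135 = 0.088889
absolute risk difference = 0.210381
1 / 0.210381 = 4.753 → round up → 5

5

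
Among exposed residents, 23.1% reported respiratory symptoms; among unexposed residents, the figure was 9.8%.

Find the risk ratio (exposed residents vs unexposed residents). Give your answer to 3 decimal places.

RR = 0.2310 / 0.0980 = 2.357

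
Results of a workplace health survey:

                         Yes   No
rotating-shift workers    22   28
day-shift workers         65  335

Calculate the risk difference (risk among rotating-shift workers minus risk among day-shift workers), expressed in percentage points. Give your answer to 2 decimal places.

27.75

risk, rotating-shift workers = 22/50 = 0.4400
risk, day-shift workers = 65/400 = 0.1625
risk difference = 0.4400 − 0.1625 = 0.2775 → 27.75 percentage points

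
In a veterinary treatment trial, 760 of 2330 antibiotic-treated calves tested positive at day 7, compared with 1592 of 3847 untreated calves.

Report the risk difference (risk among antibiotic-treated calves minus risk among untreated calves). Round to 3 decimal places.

-0.088

risk, antibiotic-treated calves = 760/2330 = 0.3262
risk, untreated calves = 1592/3847 = 0.4138
risk difference = 0.3262 − 0.4138 = -0.088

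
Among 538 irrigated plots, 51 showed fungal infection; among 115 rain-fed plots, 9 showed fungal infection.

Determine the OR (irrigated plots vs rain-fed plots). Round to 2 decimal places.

OR = (51 × 106) / (487 × 9) = 5406/4383 ≈ 1.23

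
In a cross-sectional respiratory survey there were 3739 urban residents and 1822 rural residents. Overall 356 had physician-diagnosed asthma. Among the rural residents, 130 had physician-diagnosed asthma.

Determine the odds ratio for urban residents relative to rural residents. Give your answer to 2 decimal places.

OR ≈ 0.84

urban residents with the outcome: 356 − 130 = 226
urban residents without the outcome: 3739 − 226 = 3513
rural residents without the outcome: 1822 − 130 = 1692
odds, urban residents = 226/3513 = 0.0643
odds, rural residents = 130/1692 = 0.0768
OR = 0.0643 / 0.0768 = 0.84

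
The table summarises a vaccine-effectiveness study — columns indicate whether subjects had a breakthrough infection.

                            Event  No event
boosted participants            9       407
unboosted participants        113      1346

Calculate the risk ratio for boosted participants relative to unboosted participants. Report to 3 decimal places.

0.279

risk, boosted participants = 9/416 = 0.02163
risk, unboosted participants = 113/1459 = 0.07745
RR = 0.02163 / 0.07745 = 0.279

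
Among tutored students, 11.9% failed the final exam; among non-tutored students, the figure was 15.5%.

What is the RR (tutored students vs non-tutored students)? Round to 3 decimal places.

RR = 0.1190 / 0.1550 = 0.768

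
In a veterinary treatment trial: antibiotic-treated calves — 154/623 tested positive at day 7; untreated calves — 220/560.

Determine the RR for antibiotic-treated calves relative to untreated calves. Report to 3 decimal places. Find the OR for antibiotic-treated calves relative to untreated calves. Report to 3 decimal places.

risk, antibiotic-treated calves = 154/623 = 0.2472
risk, untreated calves = 220/560 = 0.3929
RR = 0.2472 / 0.3929 = 0.629
OR = (154 × 340) / (469 × 220) = 52360/103180 ≈ 0.507

RR = 0.629; OR = 0.507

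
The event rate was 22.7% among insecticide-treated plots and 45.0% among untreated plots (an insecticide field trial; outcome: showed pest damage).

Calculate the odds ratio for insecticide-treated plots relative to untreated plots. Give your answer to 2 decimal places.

OR = 0.36

odds, insecticide-treated plots = 0.2270/0.7730 = 0.2937
odds, untreated plots = 0.4500/0.5500 = 0.8182
OR = 0.2937 / 0.8182 = 0.36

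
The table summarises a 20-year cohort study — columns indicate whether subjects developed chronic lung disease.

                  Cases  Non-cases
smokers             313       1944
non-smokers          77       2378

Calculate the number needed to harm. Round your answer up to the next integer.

risk, smokers = 313/2257 = 0.138680
risk, non-smokers = 77/2455 = 0.031365
absolute risk difference = 0.107315
1 / 0.107315 = 9.318 → round up → 10

NNH: 10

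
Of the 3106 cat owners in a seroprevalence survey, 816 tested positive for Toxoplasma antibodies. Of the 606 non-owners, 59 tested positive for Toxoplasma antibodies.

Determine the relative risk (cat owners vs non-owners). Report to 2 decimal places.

risk, cat owners = 816/3106 = 0.2627
risk, non-owners = 59/606 = 0.0974
RR = 0.2627 / 0.0974 = 2.70

RR = 2.70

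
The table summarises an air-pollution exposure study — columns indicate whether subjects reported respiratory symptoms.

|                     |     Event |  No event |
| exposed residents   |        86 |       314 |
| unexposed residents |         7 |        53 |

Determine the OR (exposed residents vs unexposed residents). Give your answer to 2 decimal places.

2.07

odds, exposed residents = 86/314 = 0.2739
odds, unexposed residents = 7/53 = 0.1321
OR = 0.2739 / 0.1321 = 2.07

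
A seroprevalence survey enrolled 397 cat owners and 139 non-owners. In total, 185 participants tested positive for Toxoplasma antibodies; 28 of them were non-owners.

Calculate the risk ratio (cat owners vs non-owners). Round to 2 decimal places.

1.96

cat owners with the outcome: 185 − 28 = 157
cat owners without the outcome: 397 − 157 = 240
non-owners without the outcome: 139 − 28 = 111
risk, cat owners = 157/397 = 0.3955
risk, non-owners = 28/139 = 0.2014
RR = 0.3955 / 0.2014 = 1.96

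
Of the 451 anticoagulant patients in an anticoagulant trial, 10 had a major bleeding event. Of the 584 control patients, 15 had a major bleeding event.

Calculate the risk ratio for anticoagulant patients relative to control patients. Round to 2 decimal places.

0.86

risk, anticoagulant patients = 10/451 = 0.02217
risk, control patients = 15/584 = 0.02568
RR = 0.02217 / 0.02568 = 0.86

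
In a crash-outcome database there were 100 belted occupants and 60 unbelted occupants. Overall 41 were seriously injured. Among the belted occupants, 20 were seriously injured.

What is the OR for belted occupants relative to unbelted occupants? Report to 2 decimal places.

belted occupants without the outcome: 100 − 20 = 80
unbelted occupants with the outcome: 41 − 20 = 21
unbelted occupants without the outcome: 60 − 21 = 39
odds, belted occupants = 20/80 = 0.2500
odds, unbelted occupants = 21/39 = 0.5385
OR = 0.2500 / 0.5385 = 0.46

0.46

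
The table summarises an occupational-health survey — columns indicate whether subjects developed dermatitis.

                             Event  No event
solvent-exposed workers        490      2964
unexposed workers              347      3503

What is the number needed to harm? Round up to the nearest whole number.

risk, solvent-exposed workers = 490/3454 = 0.141865
risk, unexposed workers = 347/3850 = 0.090130
absolute risk difference = 0.051735
1 / 0.051735 = 19.329 → round up → 20

20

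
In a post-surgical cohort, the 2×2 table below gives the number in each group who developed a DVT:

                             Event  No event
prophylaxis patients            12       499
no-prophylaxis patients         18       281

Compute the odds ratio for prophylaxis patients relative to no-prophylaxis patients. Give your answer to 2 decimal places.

OR = (12 × 281) / (499 × 18) = 3372/8982 ≈ 0.38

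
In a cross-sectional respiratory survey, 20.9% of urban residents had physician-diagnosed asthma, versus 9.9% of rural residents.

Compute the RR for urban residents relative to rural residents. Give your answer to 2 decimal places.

RR = 0.2090 / 0.0990 = 2.11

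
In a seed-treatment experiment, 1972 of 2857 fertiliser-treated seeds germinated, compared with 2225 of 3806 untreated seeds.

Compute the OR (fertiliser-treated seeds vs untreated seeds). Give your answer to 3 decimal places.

odds, fertiliser-treated seeds = 1972/885 = 2.2282
odds, untreated seeds = 2225/1581 = 1.4073
OR = 2.2282 / 1.4073 = 1.583

OR ≈ 1.583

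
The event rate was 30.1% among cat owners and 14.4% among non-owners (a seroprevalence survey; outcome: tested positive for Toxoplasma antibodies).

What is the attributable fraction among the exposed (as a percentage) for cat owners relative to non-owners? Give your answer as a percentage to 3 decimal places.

AR% = (0.3010 − 0.1440) / 0.3010 = 0.5216 → 52.159%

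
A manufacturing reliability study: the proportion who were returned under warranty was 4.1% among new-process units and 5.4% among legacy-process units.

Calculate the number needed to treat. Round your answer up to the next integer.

77

absolute risk difference = 0.013000
1 / 0.013000 = 76.923 → round up → 77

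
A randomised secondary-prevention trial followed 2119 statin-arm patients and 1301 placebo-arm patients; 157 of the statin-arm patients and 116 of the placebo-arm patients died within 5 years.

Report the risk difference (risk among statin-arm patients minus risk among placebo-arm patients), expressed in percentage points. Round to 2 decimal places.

risk, statin-arm patients = 157/2119 = 0.0741
risk, placebo-arm patients = 116/1301 = 0.0892
risk difference = 0.0741 − 0.0892 = -0.0151 → -1.51 percentage points

RD: -1.51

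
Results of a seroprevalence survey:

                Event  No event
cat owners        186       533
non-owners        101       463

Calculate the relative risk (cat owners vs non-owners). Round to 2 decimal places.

risk, cat owners = 186/719 = 0.2587
risk, non-owners = 101/564 = 0.1791
RR = 0.2587 / 0.1791 = 1.44

1.44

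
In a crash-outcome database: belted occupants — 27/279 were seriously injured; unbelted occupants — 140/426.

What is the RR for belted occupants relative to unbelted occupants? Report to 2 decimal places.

0.29

risk, belted occupants = 27/279 = 0.0968
risk, unbelted occupants = 140/426 = 0.3286
RR = 0.0968 / 0.3286 = 0.29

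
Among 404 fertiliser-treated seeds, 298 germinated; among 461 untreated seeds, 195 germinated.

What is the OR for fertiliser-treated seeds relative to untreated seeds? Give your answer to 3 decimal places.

OR = (298 × 266) / (106 × 195) = 79268/20670 ≈ 3.835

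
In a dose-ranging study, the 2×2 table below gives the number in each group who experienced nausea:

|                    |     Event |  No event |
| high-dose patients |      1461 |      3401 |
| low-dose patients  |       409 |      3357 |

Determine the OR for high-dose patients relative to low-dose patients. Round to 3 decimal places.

OR = (1461 × 3357) / (3401 × 409) = 4904577/1391009 ≈ 3.526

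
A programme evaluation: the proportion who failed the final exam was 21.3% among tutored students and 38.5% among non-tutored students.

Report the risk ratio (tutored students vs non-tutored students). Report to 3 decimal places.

RR = 0.2130 / 0.3850 = 0.553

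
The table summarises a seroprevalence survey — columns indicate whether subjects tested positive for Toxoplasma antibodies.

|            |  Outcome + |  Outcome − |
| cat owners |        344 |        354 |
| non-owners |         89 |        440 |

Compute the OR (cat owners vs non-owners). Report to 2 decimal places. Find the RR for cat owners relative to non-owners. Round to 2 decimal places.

OR = 4.80; RR = 2.93

odds, cat owners = 344/354 = 0.9718
odds, non-owners = 89/440 = 0.2023
OR = 0.9718 / 0.2023 = 4.80
risk, cat owners = 344/698 = 0.4928
risk, non-owners = 89/529 = 0.1682
RR = 0.4928 / 0.1682 = 2.93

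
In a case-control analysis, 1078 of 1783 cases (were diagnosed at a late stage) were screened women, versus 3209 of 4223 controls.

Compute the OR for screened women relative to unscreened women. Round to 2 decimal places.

odds, screened women = 1078/3209 = 0.3359
odds, unscreened women = 705/1014 = 0.6953
OR = 0.3359 / 0.6953 = 0.48

0.48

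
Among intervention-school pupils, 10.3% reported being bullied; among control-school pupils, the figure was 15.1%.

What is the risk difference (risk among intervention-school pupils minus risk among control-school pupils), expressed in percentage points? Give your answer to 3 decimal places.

RD = -4.800

risk difference = 0.1030 − 0.1510 = -0.0480 → -4.800 percentage points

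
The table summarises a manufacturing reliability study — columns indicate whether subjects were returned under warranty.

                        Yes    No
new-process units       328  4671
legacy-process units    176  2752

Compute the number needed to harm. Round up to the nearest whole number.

NNH: 182

risk, new-process units = 328/4999 = 0.065613
risk, legacy-process units = 176/2928 = 0.060109
absolute risk difference = 0.005504
1 / 0.005504 = 181.686 → round up → 182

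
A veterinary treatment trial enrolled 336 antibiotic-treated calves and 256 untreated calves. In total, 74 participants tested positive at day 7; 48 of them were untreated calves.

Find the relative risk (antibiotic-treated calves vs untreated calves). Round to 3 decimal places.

RR: 0.413

antibiotic-treated calves with the outcome: 74 − 48 = 26
antibiotic-treated calves without the outcome: 336 − 26 = 310
untreated calves without the outcome: 256 − 48 = 208
risk, antibiotic-treated calves = 26/336 = 0.0774
risk, untreated calves = 48/256 = 0.1875
RR = 0.0774 / 0.1875 = 0.413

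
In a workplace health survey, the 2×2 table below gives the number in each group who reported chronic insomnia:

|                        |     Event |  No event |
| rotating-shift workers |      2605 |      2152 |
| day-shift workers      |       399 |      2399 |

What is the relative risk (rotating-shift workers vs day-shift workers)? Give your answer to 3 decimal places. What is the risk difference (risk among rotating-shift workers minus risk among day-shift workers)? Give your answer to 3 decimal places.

RR = 3.840; RD = 0.405

risk, rotating-shift workers = 2605/4757 = 0.5476
risk, day-shift workers = 399/2798 = 0.1426
RR = 0.5476 / 0.1426 = 3.840
risk difference = 0.5476 − 0.1426 = 0.405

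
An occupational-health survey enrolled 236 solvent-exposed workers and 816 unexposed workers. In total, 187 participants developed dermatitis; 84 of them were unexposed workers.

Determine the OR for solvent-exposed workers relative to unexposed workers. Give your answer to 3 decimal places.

solvent-exposed workers with the outcome: 187 − 84 = 103
solvent-exposed workers without the outcome: 236 − 103 = 133
unexposed workers without the outcome: 816 − 84 = 732
OR = (103 × 732) / (133 × 84) = 75396/11172 ≈ 6.749

OR = 6.749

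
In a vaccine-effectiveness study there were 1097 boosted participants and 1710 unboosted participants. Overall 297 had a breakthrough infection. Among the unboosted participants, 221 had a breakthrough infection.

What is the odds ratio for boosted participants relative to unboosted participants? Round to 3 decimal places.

OR ≈ 0.502

boosted participants with the outcome: 297 − 221 = 76
boosted participants without the outcome: 1097 − 76 = 1021
unboosted participants without the outcome: 1710 − 221 = 1489
OR = (76 × 1489) / (1021 × 221) = 113164/225641 ≈ 0.502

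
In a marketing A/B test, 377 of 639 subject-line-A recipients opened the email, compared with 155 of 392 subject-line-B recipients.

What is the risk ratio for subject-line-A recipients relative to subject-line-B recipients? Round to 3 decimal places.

RR ≈ 1.492

risk, subject-line-A recipients = 377/639 = 0.5900
risk, subject-line-B recipients = 155/392 = 0.3954
RR = 0.5900 / 0.3954 = 1.492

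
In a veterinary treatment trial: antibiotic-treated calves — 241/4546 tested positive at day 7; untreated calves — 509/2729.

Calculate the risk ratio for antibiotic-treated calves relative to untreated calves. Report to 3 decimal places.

RR ≈ 0.284

risk, antibiotic-treated calves = 241/4546 = 0.0530
risk, untreated calves = 509/2729 = 0.1865
RR = 0.0530 / 0.1865 = 0.284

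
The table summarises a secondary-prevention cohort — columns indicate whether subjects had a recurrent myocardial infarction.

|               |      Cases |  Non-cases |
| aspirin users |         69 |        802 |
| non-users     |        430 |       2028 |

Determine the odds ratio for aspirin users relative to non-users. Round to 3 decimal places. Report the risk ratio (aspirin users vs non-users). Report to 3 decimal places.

odds, aspirin users = 69/802 = 0.0860
odds, non-users = 430/2028 = 0.2120
OR = 0.0860 / 0.2120 = 0.406
risk, aspirin users = 69/871 = 0.0792
risk, non-users = 430/2458 = 0.1749
RR = 0.0792 / 0.1749 = 0.453

OR = 0.406; RR = 0.453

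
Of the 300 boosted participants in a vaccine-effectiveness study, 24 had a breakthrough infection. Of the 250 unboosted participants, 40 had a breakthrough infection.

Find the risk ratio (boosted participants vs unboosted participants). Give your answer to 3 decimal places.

0.500

risk, boosted participants = 24/300 = 0.0800
risk, unboosted participants = 40/250 = 0.1600
RR = 0.0800 / 0.1600 = 0.500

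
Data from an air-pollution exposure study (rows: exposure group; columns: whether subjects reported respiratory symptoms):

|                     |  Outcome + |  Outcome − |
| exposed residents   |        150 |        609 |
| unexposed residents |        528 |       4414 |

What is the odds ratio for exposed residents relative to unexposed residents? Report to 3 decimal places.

OR = 2.059

odds, exposed residents = 150/609 = 0.2463
odds, unexposed residents = 528/4414 = 0.1196
OR = 0.2463 / 0.1196 = 2.059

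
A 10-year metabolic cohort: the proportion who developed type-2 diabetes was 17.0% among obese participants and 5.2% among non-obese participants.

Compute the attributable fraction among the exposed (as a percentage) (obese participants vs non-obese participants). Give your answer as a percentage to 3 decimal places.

AR% = (0.1700 − 0.0520) / 0.1700 = 0.6941 → 69.412%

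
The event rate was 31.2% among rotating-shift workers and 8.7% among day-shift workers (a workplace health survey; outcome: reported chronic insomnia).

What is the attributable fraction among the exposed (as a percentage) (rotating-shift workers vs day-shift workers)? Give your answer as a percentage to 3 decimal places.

AR% = (0.3120 − 0.0870) / 0.3120 = 0.7212 → 72.115%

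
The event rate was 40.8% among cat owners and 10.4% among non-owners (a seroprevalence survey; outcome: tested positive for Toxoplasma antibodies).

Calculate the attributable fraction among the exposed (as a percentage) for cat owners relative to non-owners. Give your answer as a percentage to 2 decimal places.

AR% = (0.4080 − 0.1040) / 0.4080 = 0.7451 → 74.51%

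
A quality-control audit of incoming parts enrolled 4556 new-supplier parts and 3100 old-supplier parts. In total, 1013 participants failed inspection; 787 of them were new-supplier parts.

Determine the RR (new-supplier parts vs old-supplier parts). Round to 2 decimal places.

RR: 2.37

new-supplier parts without the outcome: 4556 − 787 = 3769
old-supplier parts with the outcome: 1013 − 787 = 226
old-supplier parts without the outcome: 3100 − 226 = 2874
risk, new-supplier parts = 787/4556 = 0.1727
risk, old-supplier parts = 226/3100 = 0.0729
RR = 0.1727 / 0.0729 = 2.37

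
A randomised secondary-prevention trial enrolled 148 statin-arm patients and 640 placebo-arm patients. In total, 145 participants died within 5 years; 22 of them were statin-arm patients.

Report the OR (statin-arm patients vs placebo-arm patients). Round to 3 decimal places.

statin-arm patients without the outcome: 148 − 22 = 126
placebo-arm patients with the outcome: 145 − 22 = 123
placebo-arm patients without the outcome: 640 − 123 = 517
OR = (22 × 517) / (126 × 123) = 11374/15498 ≈ 0.734

0.734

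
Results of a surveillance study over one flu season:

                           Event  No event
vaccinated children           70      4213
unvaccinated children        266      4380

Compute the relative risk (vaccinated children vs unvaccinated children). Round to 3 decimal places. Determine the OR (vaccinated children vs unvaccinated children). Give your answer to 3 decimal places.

risk, vaccinated children = 70/4283 = 0.01634
risk, unvaccinated children = 266/4646 = 0.05725
RR = 0.01634 / 0.05725 = 0.285
OR = (70 × 4380) / (4213 × 266) = 306600/1120658 ≈ 0.274

RR = 0.285; OR = 0.274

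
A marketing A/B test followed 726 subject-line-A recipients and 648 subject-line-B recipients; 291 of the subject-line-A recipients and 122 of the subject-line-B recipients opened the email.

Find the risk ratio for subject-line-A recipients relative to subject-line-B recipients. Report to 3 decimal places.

2.129

risk, subject-line-A recipients = 291/726 = 0.4008
risk, subject-line-B recipients = 122/648 = 0.1883
RR = 0.4008 / 0.1883 = 2.129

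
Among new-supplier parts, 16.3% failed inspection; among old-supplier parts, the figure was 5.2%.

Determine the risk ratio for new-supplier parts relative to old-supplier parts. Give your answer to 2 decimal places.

RR = 0.1630 / 0.0520 = 3.13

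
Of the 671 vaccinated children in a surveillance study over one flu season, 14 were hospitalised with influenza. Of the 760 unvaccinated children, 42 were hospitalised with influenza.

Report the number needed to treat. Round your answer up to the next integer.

risk, vaccinated children = 14/671 = 0.020864
risk, unvaccinated children = 42/760 = 0.055263
absolute risk difference = 0.034399
1 / 0.034399 = 29.071 → round up → 30

30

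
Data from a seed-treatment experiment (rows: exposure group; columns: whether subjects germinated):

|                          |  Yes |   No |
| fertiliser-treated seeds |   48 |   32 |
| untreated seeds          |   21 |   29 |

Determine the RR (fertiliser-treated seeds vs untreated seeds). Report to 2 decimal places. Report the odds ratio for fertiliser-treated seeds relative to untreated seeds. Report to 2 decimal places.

RR = 1.43; OR = 2.07

risk, fertiliser-treated seeds = 48/80 = 0.6000
risk, untreated seeds = 21/50 = 0.4200
RR = 0.6000 / 0.4200 = 1.43
OR = (48 × 29) / (32 × 21) = 1392/672 ≈ 2.07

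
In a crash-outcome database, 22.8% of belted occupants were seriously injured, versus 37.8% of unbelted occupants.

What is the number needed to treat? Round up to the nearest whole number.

7

absolute risk difference = 0.150000
1 / 0.150000 = 6.667 → round up → 7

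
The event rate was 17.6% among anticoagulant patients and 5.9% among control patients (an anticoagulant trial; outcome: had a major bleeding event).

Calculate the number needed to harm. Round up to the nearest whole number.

9

absolute risk difference = 0.117000
1 / 0.117000 = 8.547 → round up → 9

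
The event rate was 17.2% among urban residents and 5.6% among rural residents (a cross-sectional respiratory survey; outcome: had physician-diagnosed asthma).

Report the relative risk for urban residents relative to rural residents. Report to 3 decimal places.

RR = 0.1720 / 0.0560 = 3.071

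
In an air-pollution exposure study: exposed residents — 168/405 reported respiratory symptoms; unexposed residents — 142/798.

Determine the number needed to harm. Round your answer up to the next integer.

risk, exposed residents = 168/405 = 0.414815
risk, unexposed residents = 142/798 = 0.177945
absolute risk difference = 0.236870
1 / 0.236870 = 4.222 → round up → 5

NNH ≈ 5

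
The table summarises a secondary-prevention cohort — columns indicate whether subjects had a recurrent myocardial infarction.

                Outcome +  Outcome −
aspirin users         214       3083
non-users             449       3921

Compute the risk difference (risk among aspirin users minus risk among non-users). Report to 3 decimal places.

-0.038

risk, aspirin users = 214/3297 = 0.0649
risk, non-users = 449/4370 = 0.1027
risk difference = 0.0649 − 0.1027 = -0.038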